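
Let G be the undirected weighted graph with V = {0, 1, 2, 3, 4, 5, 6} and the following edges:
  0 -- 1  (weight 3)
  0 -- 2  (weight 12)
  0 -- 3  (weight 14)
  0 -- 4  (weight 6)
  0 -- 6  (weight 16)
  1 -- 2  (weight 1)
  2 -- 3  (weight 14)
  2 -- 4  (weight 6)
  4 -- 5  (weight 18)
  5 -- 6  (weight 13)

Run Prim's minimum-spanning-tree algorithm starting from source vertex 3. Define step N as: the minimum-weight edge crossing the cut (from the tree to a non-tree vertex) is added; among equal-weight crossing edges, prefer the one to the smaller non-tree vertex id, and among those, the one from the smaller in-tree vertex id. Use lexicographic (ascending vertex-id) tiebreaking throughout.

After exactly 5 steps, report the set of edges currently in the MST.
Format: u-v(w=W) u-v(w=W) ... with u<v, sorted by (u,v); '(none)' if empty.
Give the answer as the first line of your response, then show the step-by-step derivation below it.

0-1(w=3) 0-3(w=14) 0-4(w=6) 0-6(w=16) 1-2(w=1)

step 1: add edge 0-3 (w=14); MST = {0-3(w=14)}
step 2: add edge 0-1 (w=3); MST = {0-1(w=3) 0-3(w=14)}
step 3: add edge 1-2 (w=1); MST = {0-1(w=3) 0-3(w=14) 1-2(w=1)}
step 4: add edge 0-4 (w=6); MST = {0-1(w=3) 0-3(w=14) 0-4(w=6) 1-2(w=1)}
step 5: add edge 0-6 (w=16); MST = {0-1(w=3) 0-3(w=14) 0-4(w=6) 0-6(w=16) 1-2(w=1)}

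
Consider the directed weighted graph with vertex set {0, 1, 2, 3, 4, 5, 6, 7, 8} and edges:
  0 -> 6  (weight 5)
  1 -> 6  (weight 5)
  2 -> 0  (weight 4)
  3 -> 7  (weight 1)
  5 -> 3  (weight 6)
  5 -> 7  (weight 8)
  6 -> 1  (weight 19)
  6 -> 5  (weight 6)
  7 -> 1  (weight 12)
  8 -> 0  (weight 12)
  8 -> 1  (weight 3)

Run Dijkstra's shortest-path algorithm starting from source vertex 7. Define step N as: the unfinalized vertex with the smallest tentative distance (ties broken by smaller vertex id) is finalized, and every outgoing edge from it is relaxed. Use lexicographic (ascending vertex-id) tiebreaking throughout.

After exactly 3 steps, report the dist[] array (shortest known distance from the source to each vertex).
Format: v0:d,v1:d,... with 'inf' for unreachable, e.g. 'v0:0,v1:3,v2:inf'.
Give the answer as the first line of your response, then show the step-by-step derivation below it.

v0:inf,v1:12,v2:inf,v3:inf,v4:inf,v5:23,v6:17,v7:0,v8:inf

step 1: dist = v0:inf,v1:12,v2:inf,v3:inf,v4:inf,v5:inf,v6:inf,v7:0,v8:inf
step 2: dist = v0:inf,v1:12,v2:inf,v3:inf,v4:inf,v5:inf,v6:17,v7:0,v8:inf
step 3: dist = v0:inf,v1:12,v2:inf,v3:inf,v4:inf,v5:23,v6:17,v7:0,v8:inf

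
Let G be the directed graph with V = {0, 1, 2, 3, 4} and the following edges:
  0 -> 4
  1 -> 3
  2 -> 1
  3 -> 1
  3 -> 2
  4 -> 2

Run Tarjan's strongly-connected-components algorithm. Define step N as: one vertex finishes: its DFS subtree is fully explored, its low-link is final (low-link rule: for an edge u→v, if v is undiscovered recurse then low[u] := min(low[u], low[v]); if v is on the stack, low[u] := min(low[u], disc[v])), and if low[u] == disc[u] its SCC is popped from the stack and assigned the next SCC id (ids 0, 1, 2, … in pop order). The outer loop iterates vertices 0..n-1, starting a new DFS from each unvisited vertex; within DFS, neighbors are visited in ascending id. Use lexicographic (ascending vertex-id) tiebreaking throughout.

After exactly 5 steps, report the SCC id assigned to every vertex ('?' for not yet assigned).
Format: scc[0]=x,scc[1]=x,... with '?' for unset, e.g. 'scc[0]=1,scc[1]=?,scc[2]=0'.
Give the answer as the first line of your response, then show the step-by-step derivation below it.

scc[0]=2,scc[1]=0,scc[2]=0,scc[3]=0,scc[4]=1

step 1: low=(low[0]=0,low[1]=3,low[2]=2,low[3]=2,low[4]=1); scc=(scc[0]=?,scc[1]=?,scc[2]=?,scc[3]=?,scc[4]=?)
step 2: low=(low[0]=0,low[1]=2,low[2]=2,low[3]=2,low[4]=1); scc=(scc[0]=?,scc[1]=?,scc[2]=?,scc[3]=?,scc[4]=?)
step 3: low=(low[0]=0,low[1]=2,low[2]=2,low[3]=2,low[4]=1); scc=(scc[0]=?,scc[1]=0,scc[2]=0,scc[3]=0,scc[4]=?)
step 4: low=(low[0]=0,low[1]=2,low[2]=2,low[3]=2,low[4]=1); scc=(scc[0]=?,scc[1]=0,scc[2]=0,scc[3]=0,scc[4]=1)
step 5: low=(low[0]=0,low[1]=2,low[2]=2,low[3]=2,low[4]=1); scc=(scc[0]=2,scc[1]=0,scc[2]=0,scc[3]=0,scc[4]=1)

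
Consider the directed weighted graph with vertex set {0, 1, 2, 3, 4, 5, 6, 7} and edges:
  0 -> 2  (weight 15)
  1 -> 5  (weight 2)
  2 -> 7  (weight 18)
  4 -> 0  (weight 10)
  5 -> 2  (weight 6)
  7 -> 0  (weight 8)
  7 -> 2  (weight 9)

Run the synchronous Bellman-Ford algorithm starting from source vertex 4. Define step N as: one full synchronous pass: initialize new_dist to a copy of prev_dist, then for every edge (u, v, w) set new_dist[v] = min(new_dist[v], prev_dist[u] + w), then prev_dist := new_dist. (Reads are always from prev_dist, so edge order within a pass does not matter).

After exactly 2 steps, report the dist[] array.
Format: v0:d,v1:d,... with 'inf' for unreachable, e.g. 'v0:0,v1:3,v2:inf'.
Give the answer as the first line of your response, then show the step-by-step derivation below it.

v0:10,v1:inf,v2:25,v3:inf,v4:0,v5:inf,v6:inf,v7:inf

step 1: dist = v0:10,v1:inf,v2:inf,v3:inf,v4:0,v5:inf,v6:inf,v7:inf
step 2: dist = v0:10,v1:inf,v2:25,v3:inf,v4:0,v5:inf,v6:inf,v7:inf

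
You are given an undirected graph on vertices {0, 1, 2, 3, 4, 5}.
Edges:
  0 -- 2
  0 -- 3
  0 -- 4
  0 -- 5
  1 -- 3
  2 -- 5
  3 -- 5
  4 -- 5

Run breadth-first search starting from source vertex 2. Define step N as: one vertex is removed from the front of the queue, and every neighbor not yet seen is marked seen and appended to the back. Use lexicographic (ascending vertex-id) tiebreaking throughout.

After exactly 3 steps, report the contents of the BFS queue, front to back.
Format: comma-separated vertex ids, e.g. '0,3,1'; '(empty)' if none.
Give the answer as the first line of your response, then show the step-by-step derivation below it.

3,4

step 1: dequeue 2; queue=[0,5]; order=2
step 2: dequeue 0; queue=[5,3,4]; order=2,0
step 3: dequeue 5; queue=[3,4]; order=2,0,5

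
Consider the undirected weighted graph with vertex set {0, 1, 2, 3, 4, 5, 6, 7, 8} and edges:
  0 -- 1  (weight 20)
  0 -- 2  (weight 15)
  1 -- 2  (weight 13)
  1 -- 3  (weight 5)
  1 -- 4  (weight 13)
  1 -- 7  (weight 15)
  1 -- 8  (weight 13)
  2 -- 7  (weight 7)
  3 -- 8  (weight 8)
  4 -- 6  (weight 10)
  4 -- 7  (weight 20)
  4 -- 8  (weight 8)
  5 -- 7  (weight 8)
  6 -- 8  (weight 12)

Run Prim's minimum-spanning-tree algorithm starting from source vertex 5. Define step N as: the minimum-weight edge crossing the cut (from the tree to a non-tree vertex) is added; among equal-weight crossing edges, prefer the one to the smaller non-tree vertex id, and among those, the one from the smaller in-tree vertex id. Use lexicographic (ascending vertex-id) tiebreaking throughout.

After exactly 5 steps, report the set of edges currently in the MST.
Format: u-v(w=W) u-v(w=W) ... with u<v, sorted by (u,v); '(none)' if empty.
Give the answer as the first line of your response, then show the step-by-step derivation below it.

1-2(w=13) 1-3(w=5) 2-7(w=7) 3-8(w=8) 5-7(w=8)

step 1: add edge 5-7 (w=8); MST = {5-7(w=8)}
step 2: add edge 2-7 (w=7); MST = {2-7(w=7) 5-7(w=8)}
step 3: add edge 1-2 (w=13); MST = {1-2(w=13) 2-7(w=7) 5-7(w=8)}
step 4: add edge 1-3 (w=5); MST = {1-2(w=13) 1-3(w=5) 2-7(w=7) 5-7(w=8)}
step 5: add edge 3-8 (w=8); MST = {1-2(w=13) 1-3(w=5) 2-7(w=7) 3-8(w=8) 5-7(w=8)}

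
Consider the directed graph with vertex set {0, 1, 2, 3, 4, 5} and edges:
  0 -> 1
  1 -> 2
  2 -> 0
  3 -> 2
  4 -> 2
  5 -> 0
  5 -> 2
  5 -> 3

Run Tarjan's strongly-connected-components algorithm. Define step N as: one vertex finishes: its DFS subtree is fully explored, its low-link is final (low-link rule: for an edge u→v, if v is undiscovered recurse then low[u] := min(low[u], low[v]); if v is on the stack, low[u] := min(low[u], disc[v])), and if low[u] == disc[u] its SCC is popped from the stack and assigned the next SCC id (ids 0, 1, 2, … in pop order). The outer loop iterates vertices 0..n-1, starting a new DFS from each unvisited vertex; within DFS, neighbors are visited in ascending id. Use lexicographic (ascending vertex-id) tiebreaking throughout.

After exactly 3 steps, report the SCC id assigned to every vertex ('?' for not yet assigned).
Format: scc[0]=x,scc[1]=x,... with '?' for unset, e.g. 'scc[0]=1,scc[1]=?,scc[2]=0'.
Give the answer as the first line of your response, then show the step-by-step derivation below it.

scc[0]=0,scc[1]=0,scc[2]=0,scc[3]=?,scc[4]=?,scc[5]=?

step 1: low=(low[0]=0,low[1]=1,low[2]=0,low[3]=?,low[4]=?,low[5]=?); scc=(scc[0]=?,scc[1]=?,scc[2]=?,scc[3]=?,scc[4]=?,scc[5]=?)
step 2: low=(low[0]=0,low[1]=0,low[2]=0,low[3]=?,low[4]=?,low[5]=?); scc=(scc[0]=?,scc[1]=?,scc[2]=?,scc[3]=?,scc[4]=?,scc[5]=?)
step 3: low=(low[0]=0,low[1]=0,low[2]=0,low[3]=?,low[4]=?,low[5]=?); scc=(scc[0]=0,scc[1]=0,scc[2]=0,scc[3]=?,scc[4]=?,scc[5]=?)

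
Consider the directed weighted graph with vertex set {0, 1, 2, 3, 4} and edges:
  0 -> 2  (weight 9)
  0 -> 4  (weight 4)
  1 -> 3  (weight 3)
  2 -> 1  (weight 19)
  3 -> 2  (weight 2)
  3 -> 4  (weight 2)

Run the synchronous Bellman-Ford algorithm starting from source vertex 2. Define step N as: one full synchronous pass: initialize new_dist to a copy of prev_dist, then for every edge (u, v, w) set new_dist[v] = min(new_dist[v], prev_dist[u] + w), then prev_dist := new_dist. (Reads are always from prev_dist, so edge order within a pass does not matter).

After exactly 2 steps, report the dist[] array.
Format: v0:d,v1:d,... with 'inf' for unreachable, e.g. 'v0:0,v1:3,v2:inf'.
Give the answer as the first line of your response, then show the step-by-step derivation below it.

v0:inf,v1:19,v2:0,v3:22,v4:inf

step 1: dist = v0:inf,v1:19,v2:0,v3:inf,v4:inf
step 2: dist = v0:inf,v1:19,v2:0,v3:22,v4:inf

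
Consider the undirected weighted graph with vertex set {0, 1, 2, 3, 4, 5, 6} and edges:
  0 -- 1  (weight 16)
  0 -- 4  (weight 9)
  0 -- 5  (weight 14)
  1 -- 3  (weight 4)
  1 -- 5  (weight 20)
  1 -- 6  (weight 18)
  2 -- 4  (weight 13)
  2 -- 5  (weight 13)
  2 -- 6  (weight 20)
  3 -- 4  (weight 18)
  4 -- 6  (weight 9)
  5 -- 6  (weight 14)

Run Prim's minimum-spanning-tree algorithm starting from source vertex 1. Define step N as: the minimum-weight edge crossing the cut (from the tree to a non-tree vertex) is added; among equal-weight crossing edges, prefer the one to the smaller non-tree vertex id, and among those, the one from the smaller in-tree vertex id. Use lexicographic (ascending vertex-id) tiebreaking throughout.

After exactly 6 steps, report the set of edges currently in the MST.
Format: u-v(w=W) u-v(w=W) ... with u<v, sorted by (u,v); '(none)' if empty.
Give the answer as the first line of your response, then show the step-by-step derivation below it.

0-1(w=16) 0-4(w=9) 1-3(w=4) 2-4(w=13) 2-5(w=13) 4-6(w=9)

step 1: add edge 1-3 (w=4); MST = {1-3(w=4)}
step 2: add edge 0-1 (w=16); MST = {0-1(w=16) 1-3(w=4)}
step 3: add edge 0-4 (w=9); MST = {0-1(w=16) 0-4(w=9) 1-3(w=4)}
step 4: add edge 4-6 (w=9); MST = {0-1(w=16) 0-4(w=9) 1-3(w=4) 4-6(w=9)}
step 5: add edge 2-4 (w=13); MST = {0-1(w=16) 0-4(w=9) 1-3(w=4) 2-4(w=13) 4-6(w=9)}
step 6: add edge 2-5 (w=13); MST = {0-1(w=16) 0-4(w=9) 1-3(w=4) 2-4(w=13) 2-5(w=13) 4-6(w=9)}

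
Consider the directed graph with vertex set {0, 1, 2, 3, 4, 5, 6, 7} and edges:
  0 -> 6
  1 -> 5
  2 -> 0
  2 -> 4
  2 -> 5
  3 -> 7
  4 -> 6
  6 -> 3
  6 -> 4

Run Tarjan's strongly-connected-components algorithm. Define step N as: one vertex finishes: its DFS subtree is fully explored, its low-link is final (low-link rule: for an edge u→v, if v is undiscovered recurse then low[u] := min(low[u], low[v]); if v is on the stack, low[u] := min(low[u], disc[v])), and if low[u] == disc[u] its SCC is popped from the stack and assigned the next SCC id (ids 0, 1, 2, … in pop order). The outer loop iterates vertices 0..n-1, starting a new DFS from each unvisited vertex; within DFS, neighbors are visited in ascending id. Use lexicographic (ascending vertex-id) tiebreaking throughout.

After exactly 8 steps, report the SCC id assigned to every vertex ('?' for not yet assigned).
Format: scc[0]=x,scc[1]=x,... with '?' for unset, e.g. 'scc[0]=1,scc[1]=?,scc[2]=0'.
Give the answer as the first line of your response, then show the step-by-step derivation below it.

scc[0]=3,scc[1]=5,scc[2]=6,scc[3]=1,scc[4]=2,scc[5]=4,scc[6]=2,scc[7]=0

step 1: low=(low[0]=0,low[1]=?,low[2]=?,low[3]=2,low[4]=?,low[5]=?,low[6]=1,low[7]=3); scc=(scc[0]=?,scc[1]=?,scc[2]=?,scc[3]=?,scc[4]=?,scc[5]=?,scc[6]=?,scc[7]=0)
step 2: low=(low[0]=0,low[1]=?,low[2]=?,low[3]=2,low[4]=?,low[5]=?,low[6]=1,low[7]=3); scc=(scc[0]=?,scc[1]=?,scc[2]=?,scc[3]=1,scc[4]=?,scc[5]=?,scc[6]=?,scc[7]=0)
step 3: low=(low[0]=0,low[1]=?,low[2]=?,low[3]=2,low[4]=1,low[5]=?,low[6]=1,low[7]=3); scc=(scc[0]=?,scc[1]=?,scc[2]=?,scc[3]=1,scc[4]=?,scc[5]=?,scc[6]=?,scc[7]=0)
step 4: low=(low[0]=0,low[1]=?,low[2]=?,low[3]=2,low[4]=1,low[5]=?,low[6]=1,low[7]=3); scc=(scc[0]=?,scc[1]=?,scc[2]=?,scc[3]=1,scc[4]=2,scc[5]=?,scc[6]=2,scc[7]=0)
step 5: low=(low[0]=0,low[1]=?,low[2]=?,low[3]=2,low[4]=1,low[5]=?,low[6]=1,low[7]=3); scc=(scc[0]=3,scc[1]=?,scc[2]=?,scc[3]=1,scc[4]=2,scc[5]=?,scc[6]=2,scc[7]=0)
step 6: low=(low[0]=0,low[1]=5,low[2]=?,low[3]=2,low[4]=1,low[5]=6,low[6]=1,low[7]=3); scc=(scc[0]=3,scc[1]=?,scc[2]=?,scc[3]=1,scc[4]=2,scc[5]=4,scc[6]=2,scc[7]=0)
step 7: low=(low[0]=0,low[1]=5,low[2]=?,low[3]=2,low[4]=1,low[5]=6,low[6]=1,low[7]=3); scc=(scc[0]=3,scc[1]=5,scc[2]=?,scc[3]=1,scc[4]=2,scc[5]=4,scc[6]=2,scc[7]=0)
step 8: low=(low[0]=0,low[1]=5,low[2]=7,low[3]=2,low[4]=1,low[5]=6,low[6]=1,low[7]=3); scc=(scc[0]=3,scc[1]=5,scc[2]=6,scc[3]=1,scc[4]=2,scc[5]=4,scc[6]=2,scc[7]=0)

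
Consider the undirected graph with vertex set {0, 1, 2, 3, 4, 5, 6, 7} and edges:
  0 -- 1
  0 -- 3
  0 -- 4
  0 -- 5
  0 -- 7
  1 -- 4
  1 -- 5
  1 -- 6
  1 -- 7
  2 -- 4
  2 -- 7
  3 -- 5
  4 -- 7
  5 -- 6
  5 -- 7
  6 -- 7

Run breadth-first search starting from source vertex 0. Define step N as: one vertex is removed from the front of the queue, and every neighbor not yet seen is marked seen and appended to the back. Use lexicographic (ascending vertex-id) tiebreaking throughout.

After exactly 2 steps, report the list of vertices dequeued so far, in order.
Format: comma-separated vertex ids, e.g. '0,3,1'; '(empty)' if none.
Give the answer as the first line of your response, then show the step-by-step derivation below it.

0,1

step 1: dequeue 0; queue=[1,3,4,5,7]; order=0
step 2: dequeue 1; queue=[3,4,5,7,6]; order=0,1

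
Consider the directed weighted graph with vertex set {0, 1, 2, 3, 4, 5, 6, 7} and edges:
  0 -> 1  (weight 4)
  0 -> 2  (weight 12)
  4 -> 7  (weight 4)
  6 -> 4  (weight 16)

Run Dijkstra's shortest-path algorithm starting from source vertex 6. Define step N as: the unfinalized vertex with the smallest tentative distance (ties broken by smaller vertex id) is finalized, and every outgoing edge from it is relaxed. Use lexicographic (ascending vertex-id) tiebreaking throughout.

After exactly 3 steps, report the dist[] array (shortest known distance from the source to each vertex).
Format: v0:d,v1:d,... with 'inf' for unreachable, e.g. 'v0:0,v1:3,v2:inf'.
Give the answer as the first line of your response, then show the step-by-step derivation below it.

v0:inf,v1:inf,v2:inf,v3:inf,v4:16,v5:inf,v6:0,v7:20

step 1: dist = v0:inf,v1:inf,v2:inf,v3:inf,v4:16,v5:inf,v6:0,v7:inf
step 2: dist = v0:inf,v1:inf,v2:inf,v3:inf,v4:16,v5:inf,v6:0,v7:20
step 3: dist = v0:inf,v1:inf,v2:inf,v3:inf,v4:16,v5:inf,v6:0,v7:20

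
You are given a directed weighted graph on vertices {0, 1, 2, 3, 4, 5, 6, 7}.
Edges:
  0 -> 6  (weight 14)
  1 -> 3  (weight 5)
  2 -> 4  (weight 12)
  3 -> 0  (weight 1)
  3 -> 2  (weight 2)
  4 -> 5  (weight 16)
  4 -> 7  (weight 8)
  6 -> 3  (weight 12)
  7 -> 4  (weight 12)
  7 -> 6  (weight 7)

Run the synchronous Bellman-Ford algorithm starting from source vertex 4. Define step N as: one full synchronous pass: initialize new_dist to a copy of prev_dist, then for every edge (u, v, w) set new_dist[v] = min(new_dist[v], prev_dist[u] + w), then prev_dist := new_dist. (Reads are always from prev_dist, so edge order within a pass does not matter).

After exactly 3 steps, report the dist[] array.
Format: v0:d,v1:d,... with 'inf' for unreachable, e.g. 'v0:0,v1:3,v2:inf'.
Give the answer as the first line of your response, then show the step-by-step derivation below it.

v0:inf,v1:inf,v2:inf,v3:27,v4:0,v5:16,v6:15,v7:8

step 1: dist = v0:inf,v1:inf,v2:inf,v3:inf,v4:0,v5:16,v6:inf,v7:8
step 2: dist = v0:inf,v1:inf,v2:inf,v3:inf,v4:0,v5:16,v6:15,v7:8
step 3: dist = v0:inf,v1:inf,v2:inf,v3:27,v4:0,v5:16,v6:15,v7:8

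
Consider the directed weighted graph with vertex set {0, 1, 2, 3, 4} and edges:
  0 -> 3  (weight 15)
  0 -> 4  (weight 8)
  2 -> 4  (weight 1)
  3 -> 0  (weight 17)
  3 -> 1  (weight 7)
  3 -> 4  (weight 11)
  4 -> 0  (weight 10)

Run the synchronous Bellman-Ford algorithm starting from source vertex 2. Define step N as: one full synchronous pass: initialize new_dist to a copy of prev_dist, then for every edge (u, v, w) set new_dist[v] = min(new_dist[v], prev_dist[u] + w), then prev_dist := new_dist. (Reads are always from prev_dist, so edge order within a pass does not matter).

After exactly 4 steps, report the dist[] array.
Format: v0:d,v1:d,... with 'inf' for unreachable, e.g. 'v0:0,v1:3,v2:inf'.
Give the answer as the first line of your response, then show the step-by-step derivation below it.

v0:11,v1:33,v2:0,v3:26,v4:1

step 1: dist = v0:inf,v1:inf,v2:0,v3:inf,v4:1
step 2: dist = v0:11,v1:inf,v2:0,v3:inf,v4:1
step 3: dist = v0:11,v1:inf,v2:0,v3:26,v4:1
step 4: dist = v0:11,v1:33,v2:0,v3:26,v4:1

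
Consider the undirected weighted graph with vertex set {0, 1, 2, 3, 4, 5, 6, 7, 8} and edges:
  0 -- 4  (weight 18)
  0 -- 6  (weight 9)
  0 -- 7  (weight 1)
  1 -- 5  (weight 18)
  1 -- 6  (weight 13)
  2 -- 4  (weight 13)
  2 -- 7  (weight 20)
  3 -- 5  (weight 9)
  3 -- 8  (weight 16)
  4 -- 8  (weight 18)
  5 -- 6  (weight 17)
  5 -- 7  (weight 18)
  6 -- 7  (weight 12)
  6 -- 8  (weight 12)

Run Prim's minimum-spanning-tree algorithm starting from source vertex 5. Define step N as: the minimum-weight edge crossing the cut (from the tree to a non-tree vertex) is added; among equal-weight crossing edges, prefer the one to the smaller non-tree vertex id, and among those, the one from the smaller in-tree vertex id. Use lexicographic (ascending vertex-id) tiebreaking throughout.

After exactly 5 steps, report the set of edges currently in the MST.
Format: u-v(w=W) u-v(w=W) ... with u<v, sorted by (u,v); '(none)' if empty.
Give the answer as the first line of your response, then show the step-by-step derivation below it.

0-6(w=9) 0-7(w=1) 3-5(w=9) 3-8(w=16) 6-8(w=12)

step 1: add edge 3-5 (w=9); MST = {3-5(w=9)}
step 2: add edge 3-8 (w=16); MST = {3-5(w=9) 3-8(w=16)}
step 3: add edge 6-8 (w=12); MST = {3-5(w=9) 3-8(w=16) 6-8(w=12)}
step 4: add edge 0-6 (w=9); MST = {0-6(w=9) 3-5(w=9) 3-8(w=16) 6-8(w=12)}
step 5: add edge 0-7 (w=1); MST = {0-6(w=9) 0-7(w=1) 3-5(w=9) 3-8(w=16) 6-8(w=12)}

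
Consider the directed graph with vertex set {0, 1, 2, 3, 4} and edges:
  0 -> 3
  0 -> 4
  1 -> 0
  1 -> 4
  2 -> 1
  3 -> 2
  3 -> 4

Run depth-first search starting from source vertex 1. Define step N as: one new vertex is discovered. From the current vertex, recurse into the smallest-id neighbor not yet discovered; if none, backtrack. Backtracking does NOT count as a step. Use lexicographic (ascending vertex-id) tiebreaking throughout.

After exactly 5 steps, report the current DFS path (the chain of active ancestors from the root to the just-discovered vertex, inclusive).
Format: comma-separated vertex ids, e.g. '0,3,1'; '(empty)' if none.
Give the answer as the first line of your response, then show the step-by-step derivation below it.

1,0,3,4

step 1: discover 1; path=1; order=1
step 2: discover 0; path=1>0; order=1,0
step 3: discover 3; path=1>0>3; order=1,0,3
step 4: discover 2; path=1>0>3>2; order=1,0,3,2
step 5: discover 4; path=1>0>3>4; order=1,0,3,2,4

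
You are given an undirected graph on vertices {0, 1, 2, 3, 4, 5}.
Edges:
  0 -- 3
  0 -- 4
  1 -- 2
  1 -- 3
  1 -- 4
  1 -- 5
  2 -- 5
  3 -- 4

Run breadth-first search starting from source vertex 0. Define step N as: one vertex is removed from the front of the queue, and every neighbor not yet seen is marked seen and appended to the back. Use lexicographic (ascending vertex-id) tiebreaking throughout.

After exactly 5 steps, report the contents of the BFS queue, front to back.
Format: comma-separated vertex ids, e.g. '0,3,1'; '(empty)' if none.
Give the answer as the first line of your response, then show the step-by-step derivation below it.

5

step 1: dequeue 0; queue=[3,4]; order=0
step 2: dequeue 3; queue=[4,1]; order=0,3
step 3: dequeue 4; queue=[1]; order=0,3,4
step 4: dequeue 1; queue=[2,5]; order=0,3,4,1
step 5: dequeue 2; queue=[5]; order=0,3,4,1,2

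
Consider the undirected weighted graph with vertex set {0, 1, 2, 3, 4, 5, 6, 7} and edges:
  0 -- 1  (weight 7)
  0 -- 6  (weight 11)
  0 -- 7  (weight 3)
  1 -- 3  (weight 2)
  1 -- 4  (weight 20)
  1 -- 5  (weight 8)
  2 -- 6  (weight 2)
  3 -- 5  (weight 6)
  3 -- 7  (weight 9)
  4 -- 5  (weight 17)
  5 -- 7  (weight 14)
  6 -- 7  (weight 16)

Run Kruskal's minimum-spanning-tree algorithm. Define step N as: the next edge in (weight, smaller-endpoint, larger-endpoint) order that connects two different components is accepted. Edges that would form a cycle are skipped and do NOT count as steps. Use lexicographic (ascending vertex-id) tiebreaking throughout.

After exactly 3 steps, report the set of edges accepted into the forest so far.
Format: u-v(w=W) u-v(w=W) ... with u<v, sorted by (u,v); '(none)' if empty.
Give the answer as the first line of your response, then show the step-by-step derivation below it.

0-7(w=3) 1-3(w=2) 2-6(w=2)

step 1: add edge 1-3 (w=2); MST = {1-3(w=2)}
step 2: add edge 2-6 (w=2); MST = {1-3(w=2) 2-6(w=2)}
step 3: add edge 0-7 (w=3); MST = {0-7(w=3) 1-3(w=2) 2-6(w=2)}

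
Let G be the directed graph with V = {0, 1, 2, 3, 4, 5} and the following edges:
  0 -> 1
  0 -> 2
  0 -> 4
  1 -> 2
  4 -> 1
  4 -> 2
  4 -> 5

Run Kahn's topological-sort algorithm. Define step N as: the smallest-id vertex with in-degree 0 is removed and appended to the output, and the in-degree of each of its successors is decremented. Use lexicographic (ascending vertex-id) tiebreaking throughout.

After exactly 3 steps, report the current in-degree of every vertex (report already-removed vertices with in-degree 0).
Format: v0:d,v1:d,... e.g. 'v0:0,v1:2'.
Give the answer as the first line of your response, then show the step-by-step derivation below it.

v0:0,v1:0,v2:1,v3:0,v4:0,v5:0

step 1: output 0; order=[0]; indeg=(0,1,2,0,0,1)
step 2: output 3; order=[0,3]; indeg=(0,1,2,0,0,1)
step 3: output 4; order=[0,3,4]; indeg=(0,0,1,0,0,0)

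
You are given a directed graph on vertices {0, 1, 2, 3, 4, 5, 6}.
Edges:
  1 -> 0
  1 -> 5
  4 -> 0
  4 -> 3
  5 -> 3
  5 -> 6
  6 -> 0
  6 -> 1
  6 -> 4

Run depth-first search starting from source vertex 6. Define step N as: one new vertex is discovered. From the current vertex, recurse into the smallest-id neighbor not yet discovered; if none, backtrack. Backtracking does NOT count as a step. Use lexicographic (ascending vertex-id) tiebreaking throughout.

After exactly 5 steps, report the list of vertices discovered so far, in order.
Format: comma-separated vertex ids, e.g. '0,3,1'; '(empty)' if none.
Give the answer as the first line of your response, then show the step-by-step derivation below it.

6,0,1,5,3

step 1: discover 6; path=6; order=6
step 2: discover 0; path=6>0; order=6,0
step 3: discover 1; path=6>1; order=6,0,1
step 4: discover 5; path=6>1>5; order=6,0,1,5
step 5: discover 3; path=6>1>5>3; order=6,0,1,5,3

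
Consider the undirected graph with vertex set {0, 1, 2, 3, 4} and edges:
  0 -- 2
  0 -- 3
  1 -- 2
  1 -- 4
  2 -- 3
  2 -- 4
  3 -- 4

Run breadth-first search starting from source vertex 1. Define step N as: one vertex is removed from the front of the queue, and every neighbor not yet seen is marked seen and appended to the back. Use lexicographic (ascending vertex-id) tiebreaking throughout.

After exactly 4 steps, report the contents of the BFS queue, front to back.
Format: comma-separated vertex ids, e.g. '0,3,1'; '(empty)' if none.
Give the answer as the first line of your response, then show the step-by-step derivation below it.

3

step 1: dequeue 1; queue=[2,4]; order=1
step 2: dequeue 2; queue=[4,0,3]; order=1,2
step 3: dequeue 4; queue=[0,3]; order=1,2,4
step 4: dequeue 0; queue=[3]; order=1,2,4,0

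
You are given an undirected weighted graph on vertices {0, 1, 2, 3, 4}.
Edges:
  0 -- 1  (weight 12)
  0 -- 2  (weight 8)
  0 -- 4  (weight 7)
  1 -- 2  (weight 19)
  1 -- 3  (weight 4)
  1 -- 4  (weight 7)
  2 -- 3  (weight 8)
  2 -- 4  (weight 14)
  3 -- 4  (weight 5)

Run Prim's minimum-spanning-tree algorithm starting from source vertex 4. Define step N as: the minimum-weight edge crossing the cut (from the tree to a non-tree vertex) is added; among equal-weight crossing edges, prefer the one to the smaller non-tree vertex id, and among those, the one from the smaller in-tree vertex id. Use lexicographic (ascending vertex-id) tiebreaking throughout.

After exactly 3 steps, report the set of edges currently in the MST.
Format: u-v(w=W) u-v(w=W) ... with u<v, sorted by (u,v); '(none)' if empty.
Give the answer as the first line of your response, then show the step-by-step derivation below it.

0-4(w=7) 1-3(w=4) 3-4(w=5)

step 1: add edge 3-4 (w=5); MST = {3-4(w=5)}
step 2: add edge 1-3 (w=4); MST = {1-3(w=4) 3-4(w=5)}
step 3: add edge 0-4 (w=7); MST = {0-4(w=7) 1-3(w=4) 3-4(w=5)}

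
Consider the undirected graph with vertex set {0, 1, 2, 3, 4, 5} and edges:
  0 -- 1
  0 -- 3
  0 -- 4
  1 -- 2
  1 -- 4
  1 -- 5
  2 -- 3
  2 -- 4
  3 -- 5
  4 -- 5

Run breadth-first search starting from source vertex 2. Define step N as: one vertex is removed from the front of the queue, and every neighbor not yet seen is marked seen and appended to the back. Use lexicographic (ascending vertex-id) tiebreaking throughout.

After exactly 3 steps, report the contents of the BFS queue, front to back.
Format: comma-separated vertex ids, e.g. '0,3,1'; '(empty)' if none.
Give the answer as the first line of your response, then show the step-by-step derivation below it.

4,0,5

step 1: dequeue 2; queue=[1,3,4]; order=2
step 2: dequeue 1; queue=[3,4,0,5]; order=2,1
step 3: dequeue 3; queue=[4,0,5]; order=2,1,3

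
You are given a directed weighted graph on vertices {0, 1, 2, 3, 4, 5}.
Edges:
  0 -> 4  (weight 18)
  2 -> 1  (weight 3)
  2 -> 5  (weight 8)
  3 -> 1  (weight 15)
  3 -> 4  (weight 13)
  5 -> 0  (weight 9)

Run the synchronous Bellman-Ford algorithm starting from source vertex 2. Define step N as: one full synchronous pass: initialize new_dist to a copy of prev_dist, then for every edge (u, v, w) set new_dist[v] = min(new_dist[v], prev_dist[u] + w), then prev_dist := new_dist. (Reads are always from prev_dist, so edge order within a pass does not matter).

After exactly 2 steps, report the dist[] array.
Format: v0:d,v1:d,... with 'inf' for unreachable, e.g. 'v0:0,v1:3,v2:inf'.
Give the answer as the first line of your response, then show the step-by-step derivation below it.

v0:17,v1:3,v2:0,v3:inf,v4:inf,v5:8

step 1: dist = v0:inf,v1:3,v2:0,v3:inf,v4:inf,v5:8
step 2: dist = v0:17,v1:3,v2:0,v3:inf,v4:inf,v5:8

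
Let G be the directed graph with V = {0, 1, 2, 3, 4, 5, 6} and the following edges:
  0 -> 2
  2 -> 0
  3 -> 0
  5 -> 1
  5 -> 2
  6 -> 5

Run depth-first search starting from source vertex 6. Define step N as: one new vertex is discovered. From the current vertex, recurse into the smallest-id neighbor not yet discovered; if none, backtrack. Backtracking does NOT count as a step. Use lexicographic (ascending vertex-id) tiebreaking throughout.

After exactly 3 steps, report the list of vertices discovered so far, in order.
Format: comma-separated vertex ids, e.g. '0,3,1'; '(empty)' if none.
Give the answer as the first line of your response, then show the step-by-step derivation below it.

6,5,1

step 1: discover 6; path=6; order=6
step 2: discover 5; path=6>5; order=6,5
step 3: discover 1; path=6>5>1; order=6,5,1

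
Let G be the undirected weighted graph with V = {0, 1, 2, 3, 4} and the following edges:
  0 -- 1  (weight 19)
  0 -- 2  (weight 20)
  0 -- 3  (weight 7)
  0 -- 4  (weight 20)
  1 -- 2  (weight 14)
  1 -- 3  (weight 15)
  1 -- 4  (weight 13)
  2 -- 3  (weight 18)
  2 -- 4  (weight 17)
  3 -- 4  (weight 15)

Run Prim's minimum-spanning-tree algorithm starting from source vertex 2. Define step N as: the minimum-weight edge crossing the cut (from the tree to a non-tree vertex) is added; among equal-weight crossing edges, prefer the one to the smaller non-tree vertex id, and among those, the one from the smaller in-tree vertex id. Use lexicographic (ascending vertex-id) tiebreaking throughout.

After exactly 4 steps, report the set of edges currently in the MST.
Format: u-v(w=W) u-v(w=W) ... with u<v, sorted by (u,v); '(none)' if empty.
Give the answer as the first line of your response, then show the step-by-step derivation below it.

0-3(w=7) 1-2(w=14) 1-3(w=15) 1-4(w=13)

step 1: add edge 1-2 (w=14); MST = {1-2(w=14)}
step 2: add edge 1-4 (w=13); MST = {1-2(w=14) 1-4(w=13)}
step 3: add edge 1-3 (w=15); MST = {1-2(w=14) 1-3(w=15) 1-4(w=13)}
step 4: add edge 0-3 (w=7); MST = {0-3(w=7) 1-2(w=14) 1-3(w=15) 1-4(w=13)}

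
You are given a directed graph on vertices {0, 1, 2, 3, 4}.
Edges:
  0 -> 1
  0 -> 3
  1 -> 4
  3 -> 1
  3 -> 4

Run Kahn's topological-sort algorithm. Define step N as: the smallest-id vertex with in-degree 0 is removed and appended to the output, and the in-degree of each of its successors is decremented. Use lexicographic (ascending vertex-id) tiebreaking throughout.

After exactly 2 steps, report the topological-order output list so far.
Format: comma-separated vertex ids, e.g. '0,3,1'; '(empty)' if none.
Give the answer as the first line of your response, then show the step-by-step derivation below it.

0,2

step 1: output 0; order=[0]; indeg=(0,1,0,0,2)
step 2: output 2; order=[0,2]; indeg=(0,1,0,0,2)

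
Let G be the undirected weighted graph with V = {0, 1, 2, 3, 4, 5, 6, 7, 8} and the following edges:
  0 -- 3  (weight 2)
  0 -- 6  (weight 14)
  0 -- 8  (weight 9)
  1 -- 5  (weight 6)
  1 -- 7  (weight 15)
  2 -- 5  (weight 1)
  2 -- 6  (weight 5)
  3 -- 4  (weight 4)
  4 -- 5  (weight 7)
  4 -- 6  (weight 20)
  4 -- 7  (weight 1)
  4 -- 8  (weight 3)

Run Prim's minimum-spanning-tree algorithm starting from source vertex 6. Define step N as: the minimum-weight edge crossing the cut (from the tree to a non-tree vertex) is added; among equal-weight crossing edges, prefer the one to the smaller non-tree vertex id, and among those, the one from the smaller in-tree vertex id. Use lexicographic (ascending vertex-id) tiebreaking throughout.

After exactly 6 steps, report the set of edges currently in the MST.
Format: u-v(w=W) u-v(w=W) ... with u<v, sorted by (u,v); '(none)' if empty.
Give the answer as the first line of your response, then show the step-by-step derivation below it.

1-5(w=6) 2-5(w=1) 2-6(w=5) 4-5(w=7) 4-7(w=1) 4-8(w=3)

step 1: add edge 2-6 (w=5); MST = {2-6(w=5)}
step 2: add edge 2-5 (w=1); MST = {2-5(w=1) 2-6(w=5)}
step 3: add edge 1-5 (w=6); MST = {1-5(w=6) 2-5(w=1) 2-6(w=5)}
step 4: add edge 4-5 (w=7); MST = {1-5(w=6) 2-5(w=1) 2-6(w=5) 4-5(w=7)}
step 5: add edge 4-7 (w=1); MST = {1-5(w=6) 2-5(w=1) 2-6(w=5) 4-5(w=7) 4-7(w=1)}
step 6: add edge 4-8 (w=3); MST = {1-5(w=6) 2-5(w=1) 2-6(w=5) 4-5(w=7) 4-7(w=1) 4-8(w=3)}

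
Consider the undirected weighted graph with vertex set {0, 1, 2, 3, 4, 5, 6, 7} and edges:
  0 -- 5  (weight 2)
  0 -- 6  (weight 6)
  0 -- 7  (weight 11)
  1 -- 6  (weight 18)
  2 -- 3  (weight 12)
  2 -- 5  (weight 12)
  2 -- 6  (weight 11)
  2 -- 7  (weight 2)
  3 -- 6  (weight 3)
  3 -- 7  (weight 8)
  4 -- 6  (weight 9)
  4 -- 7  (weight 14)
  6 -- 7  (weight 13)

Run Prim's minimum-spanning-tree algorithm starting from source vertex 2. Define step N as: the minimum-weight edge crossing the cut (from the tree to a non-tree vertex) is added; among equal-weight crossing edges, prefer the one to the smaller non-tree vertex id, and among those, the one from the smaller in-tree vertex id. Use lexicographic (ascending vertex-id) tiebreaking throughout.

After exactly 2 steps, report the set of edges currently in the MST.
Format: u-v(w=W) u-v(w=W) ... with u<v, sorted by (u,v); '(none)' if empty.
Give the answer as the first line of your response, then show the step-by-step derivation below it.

2-7(w=2) 3-7(w=8)

step 1: add edge 2-7 (w=2); MST = {2-7(w=2)}
step 2: add edge 3-7 (w=8); MST = {2-7(w=2) 3-7(w=8)}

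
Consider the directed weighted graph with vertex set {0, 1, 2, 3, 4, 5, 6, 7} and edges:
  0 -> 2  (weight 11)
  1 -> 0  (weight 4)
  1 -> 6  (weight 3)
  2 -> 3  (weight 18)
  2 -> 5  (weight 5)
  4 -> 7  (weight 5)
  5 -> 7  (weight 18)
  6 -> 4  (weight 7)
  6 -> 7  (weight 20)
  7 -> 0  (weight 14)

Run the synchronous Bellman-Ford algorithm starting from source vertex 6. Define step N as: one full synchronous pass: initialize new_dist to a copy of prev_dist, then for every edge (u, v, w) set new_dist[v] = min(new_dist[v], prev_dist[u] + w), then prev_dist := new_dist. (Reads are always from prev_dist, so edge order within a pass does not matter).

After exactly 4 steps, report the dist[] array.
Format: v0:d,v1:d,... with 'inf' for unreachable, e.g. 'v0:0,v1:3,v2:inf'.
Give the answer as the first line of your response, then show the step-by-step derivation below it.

v0:26,v1:inf,v2:37,v3:63,v4:7,v5:50,v6:0,v7:12

step 1: dist = v0:inf,v1:inf,v2:inf,v3:inf,v4:7,v5:inf,v6:0,v7:20
step 2: dist = v0:34,v1:inf,v2:inf,v3:inf,v4:7,v5:inf,v6:0,v7:12
step 3: dist = v0:26,v1:inf,v2:45,v3:inf,v4:7,v5:inf,v6:0,v7:12
step 4: dist = v0:26,v1:inf,v2:37,v3:63,v4:7,v5:50,v6:0,v7:12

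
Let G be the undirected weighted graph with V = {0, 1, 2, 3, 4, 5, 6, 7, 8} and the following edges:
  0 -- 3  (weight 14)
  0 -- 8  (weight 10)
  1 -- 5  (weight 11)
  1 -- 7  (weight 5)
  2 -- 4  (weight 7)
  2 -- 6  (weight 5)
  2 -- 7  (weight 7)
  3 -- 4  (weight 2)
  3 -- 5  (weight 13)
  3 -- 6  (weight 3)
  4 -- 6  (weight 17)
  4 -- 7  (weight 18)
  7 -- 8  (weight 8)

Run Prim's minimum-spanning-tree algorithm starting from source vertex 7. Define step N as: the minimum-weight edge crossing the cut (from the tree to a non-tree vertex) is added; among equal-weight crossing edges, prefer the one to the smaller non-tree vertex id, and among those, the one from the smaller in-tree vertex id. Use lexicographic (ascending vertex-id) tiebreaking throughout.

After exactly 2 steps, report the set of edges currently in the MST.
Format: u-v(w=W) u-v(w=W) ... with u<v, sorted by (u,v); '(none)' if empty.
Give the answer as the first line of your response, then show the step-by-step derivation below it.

1-7(w=5) 2-7(w=7)

step 1: add edge 1-7 (w=5); MST = {1-7(w=5)}
step 2: add edge 2-7 (w=7); MST = {1-7(w=5) 2-7(w=7)}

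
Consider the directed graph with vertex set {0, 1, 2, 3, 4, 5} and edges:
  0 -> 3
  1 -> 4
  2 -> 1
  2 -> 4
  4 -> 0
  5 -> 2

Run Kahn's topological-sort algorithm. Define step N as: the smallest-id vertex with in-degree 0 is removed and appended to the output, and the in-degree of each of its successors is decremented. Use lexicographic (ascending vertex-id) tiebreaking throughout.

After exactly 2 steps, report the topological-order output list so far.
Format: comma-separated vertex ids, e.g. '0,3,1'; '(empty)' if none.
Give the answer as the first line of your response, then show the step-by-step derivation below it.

5,2

step 1: output 5; order=[5]; indeg=(1,1,0,1,2,0)
step 2: output 2; order=[5,2]; indeg=(1,0,0,1,1,0)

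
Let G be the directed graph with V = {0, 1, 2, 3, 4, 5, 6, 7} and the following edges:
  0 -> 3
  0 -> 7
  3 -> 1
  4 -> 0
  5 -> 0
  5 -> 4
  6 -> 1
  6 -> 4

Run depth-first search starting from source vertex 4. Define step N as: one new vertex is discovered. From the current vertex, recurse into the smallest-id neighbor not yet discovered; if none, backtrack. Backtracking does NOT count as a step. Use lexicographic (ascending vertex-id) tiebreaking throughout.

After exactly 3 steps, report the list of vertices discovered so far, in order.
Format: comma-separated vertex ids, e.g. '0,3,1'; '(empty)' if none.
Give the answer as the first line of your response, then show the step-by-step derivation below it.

4,0,3

step 1: discover 4; path=4; order=4
step 2: discover 0; path=4>0; order=4,0
step 3: discover 3; path=4>0>3; order=4,0,3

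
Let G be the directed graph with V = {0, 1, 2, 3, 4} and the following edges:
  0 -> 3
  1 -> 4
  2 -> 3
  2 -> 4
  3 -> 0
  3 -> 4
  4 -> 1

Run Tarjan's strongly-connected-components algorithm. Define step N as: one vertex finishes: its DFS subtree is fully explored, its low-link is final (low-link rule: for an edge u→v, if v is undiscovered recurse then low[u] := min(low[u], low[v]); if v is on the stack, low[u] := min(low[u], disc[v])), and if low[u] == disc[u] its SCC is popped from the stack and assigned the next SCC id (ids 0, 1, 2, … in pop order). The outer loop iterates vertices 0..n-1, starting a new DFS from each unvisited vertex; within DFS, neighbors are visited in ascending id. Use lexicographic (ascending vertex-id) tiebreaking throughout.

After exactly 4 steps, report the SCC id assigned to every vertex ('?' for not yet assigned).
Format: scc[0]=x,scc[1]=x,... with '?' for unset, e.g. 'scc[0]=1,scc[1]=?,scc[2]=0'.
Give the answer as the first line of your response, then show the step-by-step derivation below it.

scc[0]=1,scc[1]=0,scc[2]=?,scc[3]=1,scc[4]=0

step 1: low=(low[0]=0,low[1]=2,low[2]=?,low[3]=0,low[4]=2); scc=(scc[0]=?,scc[1]=?,scc[2]=?,scc[3]=?,scc[4]=?)
step 2: low=(low[0]=0,low[1]=2,low[2]=?,low[3]=0,low[4]=2); scc=(scc[0]=?,scc[1]=0,scc[2]=?,scc[3]=?,scc[4]=0)
step 3: low=(low[0]=0,low[1]=2,low[2]=?,low[3]=0,low[4]=2); scc=(scc[0]=?,scc[1]=0,scc[2]=?,scc[3]=?,scc[4]=0)
step 4: low=(low[0]=0,low[1]=2,low[2]=?,low[3]=0,low[4]=2); scc=(scc[0]=1,scc[1]=0,scc[2]=?,scc[3]=1,scc[4]=0)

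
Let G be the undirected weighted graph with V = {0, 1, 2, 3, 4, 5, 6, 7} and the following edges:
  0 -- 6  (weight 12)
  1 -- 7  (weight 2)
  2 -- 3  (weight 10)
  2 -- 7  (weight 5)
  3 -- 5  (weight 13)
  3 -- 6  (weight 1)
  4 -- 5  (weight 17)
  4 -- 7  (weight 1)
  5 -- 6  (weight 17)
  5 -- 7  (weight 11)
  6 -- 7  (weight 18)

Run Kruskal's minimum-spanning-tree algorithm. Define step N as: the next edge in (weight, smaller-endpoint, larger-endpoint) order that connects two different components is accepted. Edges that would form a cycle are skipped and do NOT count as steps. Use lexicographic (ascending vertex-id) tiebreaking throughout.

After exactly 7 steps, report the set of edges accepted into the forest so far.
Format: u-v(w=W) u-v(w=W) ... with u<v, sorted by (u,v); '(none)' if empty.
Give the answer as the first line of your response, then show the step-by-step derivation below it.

0-6(w=12) 1-7(w=2) 2-3(w=10) 2-7(w=5) 3-6(w=1) 4-7(w=1) 5-7(w=11)

step 1: add edge 3-6 (w=1); MST = {3-6(w=1)}
step 2: add edge 4-7 (w=1); MST = {3-6(w=1) 4-7(w=1)}
step 3: add edge 1-7 (w=2); MST = {1-7(w=2) 3-6(w=1) 4-7(w=1)}
step 4: add edge 2-7 (w=5); MST = {1-7(w=2) 2-7(w=5) 3-6(w=1) 4-7(w=1)}
step 5: add edge 2-3 (w=10); MST = {1-7(w=2) 2-3(w=10) 2-7(w=5) 3-6(w=1) 4-7(w=1)}
step 6: add edge 5-7 (w=11); MST = {1-7(w=2) 2-3(w=10) 2-7(w=5) 3-6(w=1) 4-7(w=1) 5-7(w=11)}
step 7: add edge 0-6 (w=12); MST = {0-6(w=12) 1-7(w=2) 2-3(w=10) 2-7(w=5) 3-6(w=1) 4-7(w=1) 5-7(w=11)}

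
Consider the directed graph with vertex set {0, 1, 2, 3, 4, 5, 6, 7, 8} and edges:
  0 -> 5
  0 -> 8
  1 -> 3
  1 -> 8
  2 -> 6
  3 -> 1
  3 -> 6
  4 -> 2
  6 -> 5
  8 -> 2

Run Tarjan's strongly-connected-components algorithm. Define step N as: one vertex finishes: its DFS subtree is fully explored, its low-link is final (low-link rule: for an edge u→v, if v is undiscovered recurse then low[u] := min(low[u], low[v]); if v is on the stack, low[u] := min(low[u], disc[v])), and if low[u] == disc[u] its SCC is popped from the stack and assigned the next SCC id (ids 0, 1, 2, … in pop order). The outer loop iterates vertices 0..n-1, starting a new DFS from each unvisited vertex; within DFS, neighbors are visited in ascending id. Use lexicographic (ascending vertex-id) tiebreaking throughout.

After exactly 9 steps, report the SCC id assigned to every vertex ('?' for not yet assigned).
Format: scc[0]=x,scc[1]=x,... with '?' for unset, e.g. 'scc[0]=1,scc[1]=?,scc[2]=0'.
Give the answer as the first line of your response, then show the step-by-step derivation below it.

scc[0]=4,scc[1]=5,scc[2]=2,scc[3]=5,scc[4]=6,scc[5]=0,scc[6]=1,scc[7]=7,scc[8]=3

step 1: low=(low[0]=0,low[1]=?,low[2]=?,low[3]=?,low[4]=?,low[5]=1,low[6]=?,low[7]=?,low[8]=?); scc=(scc[0]=?,scc[1]=?,scc[2]=?,scc[3]=?,scc[4]=?,scc[5]=0,scc[6]=?,scc[7]=?,scc[8]=?)
step 2: low=(low[0]=0,low[1]=?,low[2]=3,low[3]=?,low[4]=?,low[5]=1,low[6]=4,low[7]=?,low[8]=2); scc=(scc[0]=?,scc[1]=?,scc[2]=?,scc[3]=?,scc[4]=?,scc[5]=0,scc[6]=1,scc[7]=?,scc[8]=?)
step 3: low=(low[0]=0,low[1]=?,low[2]=3,low[3]=?,low[4]=?,low[5]=1,low[6]=4,low[7]=?,low[8]=2); scc=(scc[0]=?,scc[1]=?,scc[2]=2,scc[3]=?,scc[4]=?,scc[5]=0,scc[6]=1,scc[7]=?,scc[8]=?)
step 4: low=(low[0]=0,low[1]=?,low[2]=3,low[3]=?,low[4]=?,low[5]=1,low[6]=4,low[7]=?,low[8]=2); scc=(scc[0]=?,scc[1]=?,scc[2]=2,scc[3]=?,scc[4]=?,scc[5]=0,scc[6]=1,scc[7]=?,scc[8]=3)
step 5: low=(low[0]=0,low[1]=?,low[2]=3,low[3]=?,low[4]=?,low[5]=1,low[6]=4,low[7]=?,low[8]=2); scc=(scc[0]=4,scc[1]=?,scc[2]=2,scc[3]=?,scc[4]=?,scc[5]=0,scc[6]=1,scc[7]=?,scc[8]=3)
step 6: low=(low[0]=0,low[1]=5,low[2]=3,low[3]=5,low[4]=?,low[5]=1,low[6]=4,low[7]=?,low[8]=2); scc=(scc[0]=4,scc[1]=?,scc[2]=2,scc[3]=?,scc[4]=?,scc[5]=0,scc[6]=1,scc[7]=?,scc[8]=3)
step 7: low=(low[0]=0,low[1]=5,low[2]=3,low[3]=5,low[4]=?,low[5]=1,low[6]=4,low[7]=?,low[8]=2); scc=(scc[0]=4,scc[1]=5,scc[2]=2,scc[3]=5,scc[4]=?,scc[5]=0,scc[6]=1,scc[7]=?,scc[8]=3)
step 8: low=(low[0]=0,low[1]=5,low[2]=3,low[3]=5,low[4]=7,low[5]=1,low[6]=4,low[7]=?,low[8]=2); scc=(scc[0]=4,scc[1]=5,scc[2]=2,scc[3]=5,scc[4]=6,scc[5]=0,scc[6]=1,scc[7]=?,scc[8]=3)
step 9: low=(low[0]=0,low[1]=5,low[2]=3,low[3]=5,low[4]=7,low[5]=1,low[6]=4,low[7]=8,low[8]=2); scc=(scc[0]=4,scc[1]=5,scc[2]=2,scc[3]=5,scc[4]=6,scc[5]=0,scc[6]=1,scc[7]=7,scc[8]=3)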